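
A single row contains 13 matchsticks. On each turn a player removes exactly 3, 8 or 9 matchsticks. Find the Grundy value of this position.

0

Grundy values for subtraction set {3, 8, 9}:
g(0) = mex{} = 0
g(1) = mex{} = 0
g(2) = mex{} = 0
g(3) = mex{0} = 1
g(4) = mex{0} = 1
g(5) = mex{0} = 1
g(6) = mex{1} = 0
g(7) = mex{1} = 0
g(8) = mex{0,1} = 2
g(9) = mex{0} = 1
g(10) = mex{0} = 1
g(11) = mex{0,1,2} = 3
g(12) = mex{1} = 0
g(13) = mex{1} = 0
So g(13) = 0.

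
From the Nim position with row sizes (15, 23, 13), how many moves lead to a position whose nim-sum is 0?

1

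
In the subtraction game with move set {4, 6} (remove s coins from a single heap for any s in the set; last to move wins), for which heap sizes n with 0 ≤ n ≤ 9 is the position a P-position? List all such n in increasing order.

0, 1, 2, 3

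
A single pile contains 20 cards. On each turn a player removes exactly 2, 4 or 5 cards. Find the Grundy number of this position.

Compute g(0), g(1), … for moves {2, 4, 5}:
k:     0  1  2  3  4  5  6  7  8  9 10 11 12 13 14 15 16 17 18 19 20
g(k):  0  0  1  1  2  2  3  0  0  1  1  2  2  3  0  0  1  1  2  2  3
So g(20) = 3.

3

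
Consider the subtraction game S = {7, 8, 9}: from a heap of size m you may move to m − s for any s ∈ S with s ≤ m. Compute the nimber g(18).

Compute g(0), g(1), … for moves {7, 8, 9}:
k:     0  1  2  3  4  5  6  7  8  9 10 11 12 13 14 15 16 17 18
g(k):  0  0  0  0  0  0  0  1  1  1  1  1  1  1  2  2  0  0  0
So g(18) = 0.

0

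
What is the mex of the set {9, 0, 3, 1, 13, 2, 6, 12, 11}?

4

The values 0, 1, 2, 3 are all present; 4 is the first non-negative integer missing from the set.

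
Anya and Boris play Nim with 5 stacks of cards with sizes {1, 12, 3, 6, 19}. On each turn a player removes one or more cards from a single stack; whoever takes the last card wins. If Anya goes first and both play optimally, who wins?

Anya wins

Nim-sum: 1 ^ 12 ^ 3 ^ 6 ^ 19 = 27.
The nim-sum is 27 ≠ 0, so this is an N-position: the player to move can win; Anya has a winning move.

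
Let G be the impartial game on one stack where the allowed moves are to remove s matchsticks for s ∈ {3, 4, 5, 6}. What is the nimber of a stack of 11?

Grundy values for subtraction set {3, 4, 5, 6}:
k:     0  1  2  3  4  5  6  7  8  9 10 11
g(k):  0  0  0  1  1  1  2  2  2  0  0  0
So g(11) = 0.

0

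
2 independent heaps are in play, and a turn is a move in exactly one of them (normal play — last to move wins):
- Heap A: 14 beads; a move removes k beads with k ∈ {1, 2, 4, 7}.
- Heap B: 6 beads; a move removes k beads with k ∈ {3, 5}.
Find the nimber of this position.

0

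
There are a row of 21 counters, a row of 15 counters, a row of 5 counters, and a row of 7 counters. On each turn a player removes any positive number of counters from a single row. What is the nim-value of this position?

Nim-sum: 21 ⊕ 15 ⊕ 5 ⊕ 7 = 24.

24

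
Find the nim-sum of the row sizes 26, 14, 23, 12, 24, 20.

3

Nim-sum: 26 XOR 14 XOR 23 XOR 12 XOR 24 XOR 20 = 3.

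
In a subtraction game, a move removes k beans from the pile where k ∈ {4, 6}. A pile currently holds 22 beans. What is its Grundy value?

Compute g(0), g(1), … for moves {4, 6}:
k:     0  1  2  3  4  5  6  7  8  9 10 11 12 13 14 15 16 17 18 19 20 21 22
g(k):  0  0  0  0  1  1  1  1  2  2  0  0  0  0  1  1  1  1  2  2  0  0  0
So g(22) = 0.

0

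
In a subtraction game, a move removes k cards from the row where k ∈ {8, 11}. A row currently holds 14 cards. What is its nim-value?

Grundy values for subtraction set {8, 11}:
g(0) = mex{} = 0
g(1) = mex{} = 0
g(2) = mex{} = 0
g(3) = mex{} = 0
g(4) = mex{} = 0
g(5) = mex{} = 0
g(6) = mex{} = 0
g(7) = mex{} = 0
g(8) = mex{0} = 1
g(9) = mex{0} = 1
g(10) = mex{0} = 1
g(11) = mex{0} = 1
g(12) = mex{0} = 1
g(13) = mex{0} = 1
g(14) = mex{0} = 1
So g(14) = 1.

1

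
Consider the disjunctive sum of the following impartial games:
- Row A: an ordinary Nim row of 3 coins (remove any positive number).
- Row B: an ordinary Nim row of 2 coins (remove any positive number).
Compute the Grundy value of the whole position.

Row A is a plain Nim row of size 3, so its Grundy value is 3.
Row B is a plain Nim row of size 2, so its Grundy value is 2.
By the Sprague-Grundy theorem, the Grundy value of a sum of independent games is the XOR of the component values.
Combined value = 3 ⊕ 2 = 1.

1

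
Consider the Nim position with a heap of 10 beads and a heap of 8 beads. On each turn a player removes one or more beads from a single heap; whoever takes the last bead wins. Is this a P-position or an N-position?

Nim-sum: 10 XOR 8 = 2.
The nim-sum is 2 ≠ 0, so this is an N-position: the player to move can win.

N-position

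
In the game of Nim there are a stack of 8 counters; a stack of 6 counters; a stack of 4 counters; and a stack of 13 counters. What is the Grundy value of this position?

Bitwise XOR of the heap sizes:
  1000  (8)
  0110  (6)
  0100  (4)
  1101  (13)
  ----
  0111  (7)

7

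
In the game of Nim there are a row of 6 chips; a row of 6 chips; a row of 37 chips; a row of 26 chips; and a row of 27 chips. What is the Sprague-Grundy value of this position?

Compute the nim-sum pairwise:
6 ^ 6 = 0
0 ^ 37 = 37
37 ^ 26 = 63
63 ^ 27 = 36

36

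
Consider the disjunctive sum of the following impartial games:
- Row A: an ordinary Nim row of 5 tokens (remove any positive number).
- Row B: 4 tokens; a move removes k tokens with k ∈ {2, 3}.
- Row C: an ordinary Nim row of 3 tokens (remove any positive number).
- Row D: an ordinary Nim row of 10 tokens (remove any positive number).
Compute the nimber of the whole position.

14

Row A is a plain Nim row of size 5, so its Grundy value is 5.
Build the Grundy sequence for row B with g(k) = mex{g(k−s) : s ∈ {2, 3}, s ≤ k}:
k:     0  1  2  3  4
g(k):  0  0  1  1  2
So g(4) = 2.
Row C is a plain Nim row of size 3, so its Grundy value is 3.
Row D is a plain Nim row of size 10, so its Grundy value is 10.
By the Sprague-Grundy theorem, the Grundy value of a sum of independent games is the XOR of the component values.
Combined value = 5 ⊕ 2 ⊕ 3 ⊕ 10 = 14.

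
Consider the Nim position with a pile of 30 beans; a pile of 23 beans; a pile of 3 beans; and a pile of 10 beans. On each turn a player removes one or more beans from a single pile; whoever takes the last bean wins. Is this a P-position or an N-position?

P-position

Nim-sum: 30 ^ 23 ^ 3 ^ 10 = 0.
The nim-sum is 0, so this is a P-position: the player to move is in a losing position under optimal play.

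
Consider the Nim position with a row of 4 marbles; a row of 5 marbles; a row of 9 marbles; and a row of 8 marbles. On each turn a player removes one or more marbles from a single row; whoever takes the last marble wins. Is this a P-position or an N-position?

Compute the nim-sum pairwise:
4 ^ 5 = 1
1 ^ 9 = 8
8 ^ 8 = 0
The nim-sum is 0, so this is a P-position: the player to move is in a losing position under optimal play.

P-position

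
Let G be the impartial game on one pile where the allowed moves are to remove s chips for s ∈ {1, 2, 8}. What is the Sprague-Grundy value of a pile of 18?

Grundy values for subtraction set {1, 2, 8}:
k:     0  1  2  3  4  5  6  7  8  9 10 11 12 13 14 15 16 17 18
g(k):  0  1  2  0  1  2  0  1  2  0  1  2  0  1  2  0  1  2  0
So g(18) = 0.

0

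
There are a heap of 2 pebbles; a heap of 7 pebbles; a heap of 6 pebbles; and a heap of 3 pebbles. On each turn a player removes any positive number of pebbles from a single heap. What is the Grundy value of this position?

In binary:
  010  (2)
  111  (7)
  110  (6)
  011  (3)
  ---
  000  (0)

0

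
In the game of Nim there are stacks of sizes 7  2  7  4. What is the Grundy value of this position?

In binary:
  111  (7)
  010  (2)
  111  (7)
  100  (4)
  ---
  110  (6)

6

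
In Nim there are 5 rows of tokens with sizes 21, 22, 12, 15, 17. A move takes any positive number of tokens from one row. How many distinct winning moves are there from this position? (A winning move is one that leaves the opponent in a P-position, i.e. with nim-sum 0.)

3

Nim-sum: 21 XOR 22 XOR 12 XOR 15 XOR 17 = 17.
The overall nim-sum is X = 17. A row of size p has a winning move iff p XOR X < p (reduce it to p XOR X).
  21: 21 XOR 17 = 4 < 21 — winning move (to 4).
  22: 22 XOR 17 = 7 < 22 — winning move (to 7).
  12: 12 XOR 17 = 29 ≥ 12 — no move.
  15: 15 XOR 17 = 30 ≥ 15 — no move.
  17: 17 XOR 17 = 0 < 17 — winning move (to 0).
That gives 3 winning moves.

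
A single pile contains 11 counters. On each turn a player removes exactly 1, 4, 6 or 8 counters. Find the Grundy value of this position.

2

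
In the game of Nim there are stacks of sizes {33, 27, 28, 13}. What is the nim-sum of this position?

Compute the nim-sum pairwise:
33 XOR 27 = 58
58 XOR 28 = 38
38 XOR 13 = 43

43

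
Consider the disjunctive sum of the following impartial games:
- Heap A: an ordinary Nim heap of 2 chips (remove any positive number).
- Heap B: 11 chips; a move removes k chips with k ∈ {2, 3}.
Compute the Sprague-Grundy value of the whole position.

2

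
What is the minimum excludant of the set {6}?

0 is not in the set, so the mex is 0.

0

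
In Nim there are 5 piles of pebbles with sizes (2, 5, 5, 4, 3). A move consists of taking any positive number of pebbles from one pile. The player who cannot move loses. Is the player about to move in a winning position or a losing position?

Compute the nim-sum pairwise:
2 ^ 5 = 7
7 ^ 5 = 2
2 ^ 4 = 6
6 ^ 3 = 5
The nim-sum is 5 ≠ 0, so this is an N-position: the player to move can win.

Winning position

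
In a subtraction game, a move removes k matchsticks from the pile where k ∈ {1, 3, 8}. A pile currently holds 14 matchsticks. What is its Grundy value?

1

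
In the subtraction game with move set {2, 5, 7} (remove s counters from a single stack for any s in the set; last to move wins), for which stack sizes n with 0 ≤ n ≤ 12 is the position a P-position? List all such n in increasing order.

0, 1, 4, 10

Compute g(0), g(1), … for moves {2, 5, 7}:
g(0) = mex{} = 0
g(1) = mex{} = 0
g(2) = mex{0} = 1
g(3) = mex{0} = 1
g(4) = mex{1} = 0
g(5) = mex{0,1} = 2
g(6) = mex{0} = 1
g(7) = mex{0,1,2} = 3
g(8) = mex{0,1} = 2
g(9) = mex{0,1,3} = 2
g(10) = mex{1,2} = 0
g(11) = mex{0,1,2} = 3
g(12) = mex{0,2,3} = 1
The P-positions (g = 0) in 0..12 are 0, 1, 4, 10.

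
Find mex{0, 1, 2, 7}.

3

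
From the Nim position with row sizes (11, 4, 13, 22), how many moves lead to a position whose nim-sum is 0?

1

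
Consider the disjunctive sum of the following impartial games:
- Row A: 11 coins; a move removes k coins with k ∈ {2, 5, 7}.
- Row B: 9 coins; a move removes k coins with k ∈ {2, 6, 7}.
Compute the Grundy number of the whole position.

3

For row A, compute g(0), g(1), … with moves {2, 5, 7}:
k:     0  1  2  3  4  5  6  7  8  9 10 11
g(k):  0  0  1  1  0  2  1  3  2  2  0  3
So g(11) = 3.
Build the Grundy sequence for row B with g(k) = mex{g(k−s) : s ∈ {2, 6, 7}, s ≤ k}:
g(0) = mex{} = 0
g(1) = mex{} = 0
g(2) = mex{0} = 1
g(3) = mex{0} = 1
g(4) = mex{1} = 0
g(5) = mex{1} = 0
g(6) = mex{0} = 1
g(7) = mex{0} = 1
g(8) = mex{0,1} = 2
g(9) = mex{1} = 0
So g(9) = 0.
By the Sprague-Grundy theorem, the Grundy value of a sum of independent games is the XOR of the component values.
Combined value = 3 ⊕ 0 = 3.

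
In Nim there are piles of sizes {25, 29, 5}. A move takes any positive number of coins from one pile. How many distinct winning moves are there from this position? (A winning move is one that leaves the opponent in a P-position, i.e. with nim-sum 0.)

In binary:
  11001  (25)
  11101  (29)
  00101  (5)
  -----
  00001  (1)
The overall nim-sum is X = 1. A pile of size p has a winning move iff p XOR X < p (reduce it to p XOR X).
  25: 25 XOR 1 = 24 < 25 — winning move (to 24).
  29: 29 XOR 1 = 28 < 29 — winning move (to 28).
  5: 5 XOR 1 = 4 < 5 — winning move (to 4).
That gives 3 winning moves.

3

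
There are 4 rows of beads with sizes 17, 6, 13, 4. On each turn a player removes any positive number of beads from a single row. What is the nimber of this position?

30

Compute the nim-sum pairwise:
17 ⊕ 6 = 23
23 ⊕ 13 = 26
26 ⊕ 4 = 30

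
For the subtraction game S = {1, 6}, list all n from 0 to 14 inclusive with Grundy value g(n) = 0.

0, 2, 4, 7, 9, 11, 14

Compute g(0), g(1), … for moves {1, 6}:
k:     0  1  2  3  4  5  6  7  8  9 10 11 12 13 14
g(k):  0  1  0  1  0  1  2  0  1  0  1  0  1  2  0
The P-positions (g = 0) in 0..14 are 0, 2, 4, 7, 9, 11, 14.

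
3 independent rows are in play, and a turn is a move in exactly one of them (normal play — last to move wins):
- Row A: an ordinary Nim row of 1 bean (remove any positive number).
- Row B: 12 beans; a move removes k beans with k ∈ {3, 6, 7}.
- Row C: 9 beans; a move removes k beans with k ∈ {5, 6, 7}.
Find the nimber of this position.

0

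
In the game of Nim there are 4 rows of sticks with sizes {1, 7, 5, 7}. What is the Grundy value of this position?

Compute the nim-sum pairwise:
1 XOR 7 = 6
6 XOR 5 = 3
3 XOR 7 = 4

4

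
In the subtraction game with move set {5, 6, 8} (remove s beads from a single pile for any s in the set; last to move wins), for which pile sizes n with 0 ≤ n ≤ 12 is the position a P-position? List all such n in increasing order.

Grundy values for subtraction set {5, 6, 8}:
k:     0  1  2  3  4  5  6  7  8  9 10 11 12
g(k):  0  0  0  0  0  1  1  1  1  1  2  2  2
The P-positions (g = 0) in 0..12 are 0, 1, 2, 3, 4.

0, 1, 2, 3, 4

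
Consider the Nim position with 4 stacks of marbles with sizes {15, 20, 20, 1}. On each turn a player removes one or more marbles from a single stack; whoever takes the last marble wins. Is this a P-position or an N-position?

Nim-sum: 15 XOR 20 XOR 20 XOR 1 = 14.
The nim-sum is 14 ≠ 0, so this is an N-position: the player to move can win.

N-position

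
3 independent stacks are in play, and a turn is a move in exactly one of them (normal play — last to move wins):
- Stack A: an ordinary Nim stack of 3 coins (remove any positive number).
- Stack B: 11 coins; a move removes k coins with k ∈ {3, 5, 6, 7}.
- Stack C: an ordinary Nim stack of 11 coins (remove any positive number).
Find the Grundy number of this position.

Stack A is a plain Nim stack of size 3, so its Grundy value is 3.
Build the Grundy sequence for stack B with g(k) = mex{g(k−s) : s ∈ {3, 5, 6, 7}, s ≤ k}:
g(0) = mex{} = 0
g(1) = mex{} = 0
g(2) = mex{} = 0
g(3) = mex{0} = 1
g(4) = mex{0} = 1
g(5) = mex{0} = 1
g(6) = mex{0,1} = 2
g(7) = mex{0,1} = 2
g(8) = mex{0,1} = 2
g(9) = mex{0,1,2} = 3
g(10) = mex{1,2} = 0
g(11) = mex{1,2} = 0
So g(11) = 0.
Stack C is a plain Nim stack of size 11, so its Grundy value is 11.
By the Sprague-Grundy theorem, the Grundy value of a sum of independent games is the XOR of the component values.
Combined value = 3 XOR 0 XOR 11 = 8.

8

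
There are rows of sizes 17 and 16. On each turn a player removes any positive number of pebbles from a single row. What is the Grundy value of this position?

Nim-sum: 17 XOR 16 = 1.

1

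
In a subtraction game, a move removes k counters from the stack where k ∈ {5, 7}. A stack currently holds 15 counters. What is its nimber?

0

Compute g(0), g(1), … for moves {5, 7}:
k:     0  1  2  3  4  5  6  7  8  9 10 11 12 13 14 15
g(k):  0  0  0  0  0  1  1  1  1  1  2  2  0  0  0  0
So g(15) = 0.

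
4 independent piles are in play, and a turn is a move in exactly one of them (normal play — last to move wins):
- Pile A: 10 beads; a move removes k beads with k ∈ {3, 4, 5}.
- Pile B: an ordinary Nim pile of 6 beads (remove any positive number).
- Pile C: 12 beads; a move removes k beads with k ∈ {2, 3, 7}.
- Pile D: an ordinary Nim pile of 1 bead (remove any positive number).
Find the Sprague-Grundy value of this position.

Build the Grundy sequence for pile A with g(k) = mex{g(k−s) : s ∈ {3, 4, 5}, s ≤ k}:
g(0) = mex{} = 0
g(1) = mex{} = 0
g(2) = mex{} = 0
g(3) = mex{0} = 1
g(4) = mex{0} = 1
g(5) = mex{0} = 1
g(6) = mex{0,1} = 2
g(7) = mex{0,1} = 2
g(8) = mex{1} = 0
g(9) = mex{1,2} = 0
g(10) = mex{1,2} = 0
So g(10) = 0.
Pile B is a plain Nim pile of size 6, so its Grundy value is 6.
For pile C, compute g(0), g(1), … with moves {2, 3, 7}:
g(0) = mex{} = 0
g(1) = mex{} = 0
g(2) = mex{0} = 1
g(3) = mex{0} = 1
g(4) = mex{0,1} = 2
g(5) = mex{1} = 0
g(6) = mex{1,2} = 0
g(7) = mex{0,2} = 1
g(8) = mex{0} = 1
g(9) = mex{0,1} = 2
g(10) = mex{1} = 0
g(11) = mex{1,2} = 0
g(12) = mex{0,2} = 1
So g(12) = 1.
Pile D is a plain Nim pile of size 1, so its Grundy value is 1.
By the Sprague-Grundy theorem, the Grundy value of a sum of independent games is the XOR of the component values.
Combined value = 0 ⊕ 6 ⊕ 1 ⊕ 1 = 6.

6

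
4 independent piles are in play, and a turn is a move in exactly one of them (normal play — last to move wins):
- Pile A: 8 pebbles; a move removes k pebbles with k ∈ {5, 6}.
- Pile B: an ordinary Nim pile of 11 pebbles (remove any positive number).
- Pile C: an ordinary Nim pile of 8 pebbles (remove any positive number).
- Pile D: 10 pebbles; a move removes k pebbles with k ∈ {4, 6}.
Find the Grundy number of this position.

2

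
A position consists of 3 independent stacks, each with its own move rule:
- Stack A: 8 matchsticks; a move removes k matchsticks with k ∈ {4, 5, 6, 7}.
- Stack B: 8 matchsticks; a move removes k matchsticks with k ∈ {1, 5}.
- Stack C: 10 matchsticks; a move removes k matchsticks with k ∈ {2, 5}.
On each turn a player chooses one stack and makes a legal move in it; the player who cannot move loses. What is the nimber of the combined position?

Build the Grundy sequence for stack A with g(k) = mex{g(k−s) : s ∈ {4, 5, 6, 7}, s ≤ k}:
k:     0  1  2  3  4  5  6  7  8
g(k):  0  0  0  0  1  1  1  1  2
So g(8) = 2.
For stack B, compute g(0), g(1), … with moves {1, 5}:
k:     0  1  2  3  4  5  6  7  8
g(k):  0  1  0  1  0  1  0  1  0
So g(8) = 0.
Build the Grundy sequence for stack C with g(k) = mex{g(k−s) : s ∈ {2, 5}, s ≤ k}:
k:     0  1  2  3  4  5  6  7  8  9 10
g(k):  0  0  1  1  0  2  1  0  0  1  1
So g(10) = 1.
By the Sprague-Grundy theorem, the Grundy value of a sum of independent games is the XOR of the component values.
Combined value = 2 ⊕ 0 ⊕ 1 = 3.

3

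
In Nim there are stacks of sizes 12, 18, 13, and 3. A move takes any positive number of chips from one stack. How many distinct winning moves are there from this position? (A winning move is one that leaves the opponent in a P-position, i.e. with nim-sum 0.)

1

In binary:
  01100  (12)
  10010  (18)
  01101  (13)
  00011  (3)
  -----
  10000  (16)
The overall nim-sum is X = 16. A stack of size p has a winning move iff p XOR X < p (reduce it to p XOR X).
  12: 12 XOR 16 = 28 ≥ 12 — no move.
  18: 18 XOR 16 = 2 < 18 — winning move (to 2).
  13: 13 XOR 16 = 29 ≥ 13 — no move.
  3: 3 XOR 16 = 19 ≥ 3 — no move.
That gives 1 winning move.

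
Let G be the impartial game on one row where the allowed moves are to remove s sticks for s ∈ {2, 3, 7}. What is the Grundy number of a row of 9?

2

Build the Grundy sequence with g(k) = mex{g(k−s) : s ∈ {2, 3, 7}, s ≤ k}:
g(0) = mex{} = 0
g(1) = mex{} = 0
g(2) = mex{0} = 1
g(3) = mex{0} = 1
g(4) = mex{0,1} = 2
g(5) = mex{1} = 0
g(6) = mex{1,2} = 0
g(7) = mex{0,2} = 1
g(8) = mex{0} = 1
g(9) = mex{0,1} = 2
So g(9) = 2.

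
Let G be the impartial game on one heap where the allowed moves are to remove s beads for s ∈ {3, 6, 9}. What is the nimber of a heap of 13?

Grundy values for subtraction set {3, 6, 9}:
k:     0  1  2  3  4  5  6  7  8  9 10 11 12 13
g(k):  0  0  0  1  1  1  2  2  2  3  3  3  0  0
So g(13) = 0.

0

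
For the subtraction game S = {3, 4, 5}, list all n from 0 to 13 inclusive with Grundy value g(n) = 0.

Compute g(0), g(1), … for moves {3, 4, 5}:
g(0) = mex{} = 0
g(1) = mex{} = 0
g(2) = mex{} = 0
g(3) = mex{0} = 1
g(4) = mex{0} = 1
g(5) = mex{0} = 1
g(6) = mex{0,1} = 2
g(7) = mex{0,1} = 2
g(8) = mex{1} = 0
g(9) = mex{1,2} = 0
g(10) = mex{1,2} = 0
g(11) = mex{0,2} = 1
g(12) = mex{0,2} = 1
g(13) = mex{0} = 1
The P-positions (g = 0) in 0..13 are 0, 1, 2, 8, 9, 10.

0, 1, 2, 8, 9, 10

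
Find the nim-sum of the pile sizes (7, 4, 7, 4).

In binary:
  111  (7)
  100  (4)
  111  (7)
  100  (4)
  ---
  000  (0)

0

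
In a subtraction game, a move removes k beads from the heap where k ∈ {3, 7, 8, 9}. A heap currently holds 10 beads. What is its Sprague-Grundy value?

Grundy values for subtraction set {3, 7, 8, 9}:
g(0) = mex{} = 0
g(1) = mex{} = 0
g(2) = mex{} = 0
g(3) = mex{0} = 1
g(4) = mex{0} = 1
g(5) = mex{0} = 1
g(6) = mex{1} = 0
g(7) = mex{0,1} = 2
g(8) = mex{0,1} = 2
g(9) = mex{0} = 1
g(10) = mex{0,1,2} = 3
So g(10) = 3.

3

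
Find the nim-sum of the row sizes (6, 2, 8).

Nim-sum: 6 ^ 2 ^ 8 = 12.

12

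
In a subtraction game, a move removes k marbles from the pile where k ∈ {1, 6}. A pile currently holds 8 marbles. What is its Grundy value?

Build the Grundy sequence with g(k) = mex{g(k−s) : s ∈ {1, 6}, s ≤ k}:
k:     0  1  2  3  4  5  6  7  8
g(k):  0  1  0  1  0  1  2  0  1
So g(8) = 1.

1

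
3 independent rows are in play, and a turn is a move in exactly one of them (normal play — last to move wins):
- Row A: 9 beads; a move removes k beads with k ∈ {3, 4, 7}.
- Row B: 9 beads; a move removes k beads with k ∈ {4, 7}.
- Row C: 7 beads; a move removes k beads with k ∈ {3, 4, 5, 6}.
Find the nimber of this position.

Grundy values for row A (subtraction set {3, 4, 7}):
k:     0  1  2  3  4  5  6  7  8  9
g(k):  0  0  0  1  1  1  2  2  2  3
So g(9) = 3.
Build the Grundy sequence for row B with g(k) = mex{g(k−s) : s ∈ {4, 7}, s ≤ k}:
g(0) = mex{} = 0
g(1) = mex{} = 0
g(2) = mex{} = 0
g(3) = mex{} = 0
g(4) = mex{0} = 1
g(5) = mex{0} = 1
g(6) = mex{0} = 1
g(7) = mex{0} = 1
g(8) = mex{0,1} = 2
g(9) = mex{0,1} = 2
So g(9) = 2.
For row C, compute g(0), g(1), … with moves {3, 4, 5, 6}:
g(0) = mex{} = 0
g(1) = mex{} = 0
g(2) = mex{} = 0
g(3) = mex{0} = 1
g(4) = mex{0} = 1
g(5) = mex{0} = 1
g(6) = mex{0,1} = 2
g(7) = mex{0,1} = 2
So g(7) = 2.
The value of a disjunctive sum is the nim-sum of the parts.
Combined value = 3 ⊕ 2 ⊕ 2 = 3.

3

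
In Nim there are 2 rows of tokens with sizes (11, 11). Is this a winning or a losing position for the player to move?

Losing position

Compute the nim-sum pairwise:
11 ⊕ 11 = 0
The nim-sum is 0, so this is a P-position: the player to move is in a losing position under optimal play.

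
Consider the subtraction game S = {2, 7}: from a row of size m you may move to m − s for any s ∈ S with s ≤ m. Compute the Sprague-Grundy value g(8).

2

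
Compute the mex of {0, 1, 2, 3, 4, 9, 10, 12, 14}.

5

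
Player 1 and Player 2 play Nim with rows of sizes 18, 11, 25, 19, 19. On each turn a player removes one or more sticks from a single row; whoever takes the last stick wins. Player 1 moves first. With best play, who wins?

Player 2 wins

Nim-sum: 18 ^ 11 ^ 25 ^ 19 ^ 19 = 0.
The nim-sum is 0, so this is a P-position: the player to move is in a losing position under optimal play; Player 1 is about to move from it and so loses — Player 2 wins.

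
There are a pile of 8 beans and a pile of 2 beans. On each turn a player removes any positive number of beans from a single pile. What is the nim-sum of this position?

Bitwise XOR of the heap sizes:
  1000  (8)
  0010  (2)
  ----
  1010  (10)

10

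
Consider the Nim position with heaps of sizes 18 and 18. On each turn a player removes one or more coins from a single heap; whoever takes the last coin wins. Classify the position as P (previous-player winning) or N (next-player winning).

Nim-sum: 18 XOR 18 = 0.
The nim-sum is 0, so this is a P-position: the player to move is in a losing position under optimal play.

P-position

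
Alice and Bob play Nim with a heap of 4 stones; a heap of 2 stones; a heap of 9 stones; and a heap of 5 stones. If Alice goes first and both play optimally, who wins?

Nim-sum: 4 XOR 2 XOR 9 XOR 5 = 10.
The nim-sum is 10 ≠ 0, so this is an N-position: the player to move can win; Alice has a winning move.

Alice wins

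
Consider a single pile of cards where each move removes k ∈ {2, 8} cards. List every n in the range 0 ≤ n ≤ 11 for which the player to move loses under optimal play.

Grundy values for subtraction set {2, 8}:
g(0) = mex{} = 0
g(1) = mex{} = 0
g(2) = mex{0} = 1
g(3) = mex{0} = 1
g(4) = mex{1} = 0
g(5) = mex{1} = 0
g(6) = mex{0} = 1
g(7) = mex{0} = 1
g(8) = mex{0,1} = 2
g(9) = mex{0,1} = 2
g(10) = mex{1,2} = 0
g(11) = mex{1,2} = 0
The P-positions (g = 0) in 0..11 are 0, 1, 4, 5, 10, 11.

0, 1, 4, 5, 10, 11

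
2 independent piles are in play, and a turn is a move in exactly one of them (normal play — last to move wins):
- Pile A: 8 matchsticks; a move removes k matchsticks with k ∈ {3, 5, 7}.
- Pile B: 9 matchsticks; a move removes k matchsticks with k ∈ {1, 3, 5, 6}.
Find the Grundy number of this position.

1

For pile A, compute g(0), g(1), … with moves {3, 5, 7}:
g(0) = mex{} = 0
g(1) = mex{} = 0
g(2) = mex{} = 0
g(3) = mex{0} = 1
g(4) = mex{0} = 1
g(5) = mex{0} = 1
g(6) = mex{0,1} = 2
g(7) = mex{0,1} = 2
g(8) = mex{0,1} = 2
So g(8) = 2.
Build the Grundy sequence for pile B with g(k) = mex{g(k−s) : s ∈ {1, 3, 5, 6}, s ≤ k}:
k:     0  1  2  3  4  5  6  7  8  9
g(k):  0  1  0  1  0  1  2  3  2  3
So g(9) = 3.
By the Sprague-Grundy theorem, the Grundy value of a sum of independent games is the XOR of the component values.
Combined value = 2 XOR 3 = 1.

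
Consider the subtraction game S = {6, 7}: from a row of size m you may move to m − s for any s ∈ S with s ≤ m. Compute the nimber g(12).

Build the Grundy sequence with g(k) = mex{g(k−s) : s ∈ {6, 7}, s ≤ k}:
k:     0  1  2  3  4  5  6  7  8  9 10 11 12
g(k):  0  0  0  0  0  0  1  1  1  1  1  1  2
So g(12) = 2.

2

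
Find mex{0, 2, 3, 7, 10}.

1

0 is in the set but 1 is not, so the mex is 1.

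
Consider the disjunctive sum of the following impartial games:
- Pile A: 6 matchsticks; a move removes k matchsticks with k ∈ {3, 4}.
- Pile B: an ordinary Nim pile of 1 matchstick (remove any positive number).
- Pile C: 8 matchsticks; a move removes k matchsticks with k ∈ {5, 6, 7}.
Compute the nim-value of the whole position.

2

Grundy values for pile A (subtraction set {3, 4}):
g(0) = mex{} = 0
g(1) = mex{} = 0
g(2) = mex{} = 0
g(3) = mex{0} = 1
g(4) = mex{0} = 1
g(5) = mex{0} = 1
g(6) = mex{0,1} = 2
So g(6) = 2.
Pile B is a plain Nim pile of size 1, so its Grundy value is 1.
Build the Grundy sequence for pile C with g(k) = mex{g(k−s) : s ∈ {5, 6, 7}, s ≤ k}:
k:     0  1  2  3  4  5  6  7  8
g(k):  0  0  0  0  0  1  1  1  1
So g(8) = 1.
The value of a disjunctive sum is the nim-sum of the parts.
Combined value = 2 ⊕ 1 ⊕ 1 = 2.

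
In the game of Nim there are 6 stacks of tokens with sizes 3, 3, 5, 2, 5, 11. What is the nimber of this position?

9

Bitwise XOR of the heap sizes:
  0011  (3)
  0011  (3)
  0101  (5)
  0010  (2)
  0101  (5)
  1011  (11)
  ----
  1001  (9)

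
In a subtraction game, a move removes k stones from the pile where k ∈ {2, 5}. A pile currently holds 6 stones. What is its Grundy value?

1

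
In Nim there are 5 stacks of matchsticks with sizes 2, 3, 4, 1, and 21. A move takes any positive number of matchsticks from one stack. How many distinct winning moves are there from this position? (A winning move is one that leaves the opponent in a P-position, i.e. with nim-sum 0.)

1

Nim-sum: 2 ^ 3 ^ 4 ^ 1 ^ 21 = 17.
The overall nim-sum is X = 17. A stack of size p has a winning move iff p XOR X < p (reduce it to p XOR X).
  2: 2 XOR 17 = 19 ≥ 2 — no move.
  3: 3 XOR 17 = 18 ≥ 3 — no move.
  4: 4 XOR 17 = 21 ≥ 4 — no move.
  1: 1 XOR 17 = 16 ≥ 1 — no move.
  21: 21 XOR 17 = 4 < 21 — winning move (to 4).
That gives 1 winning move.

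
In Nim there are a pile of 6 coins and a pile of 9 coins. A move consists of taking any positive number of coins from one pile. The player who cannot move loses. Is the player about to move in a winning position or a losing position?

Winning position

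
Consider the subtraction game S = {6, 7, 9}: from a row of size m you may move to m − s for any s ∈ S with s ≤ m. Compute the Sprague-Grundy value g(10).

1

Build the Grundy sequence with g(k) = mex{g(k−s) : s ∈ {6, 7, 9}, s ≤ k}:
k:     0  1  2  3  4  5  6  7  8  9 10
g(k):  0  0  0  0  0  0  1  1  1  1  1
So g(10) = 1.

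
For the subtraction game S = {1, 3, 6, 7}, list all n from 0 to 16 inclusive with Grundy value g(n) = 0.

0, 2, 4, 12, 14, 16

Grundy values for subtraction set {1, 3, 6, 7}:
k:     0  1  2  3  4  5  6  7  8  9 10 11 12 13 14 15 16
g(k):  0  1  0  1  0  1  2  3  2  3  2  3  0  1  0  1  0
The P-positions (g = 0) in 0..16 are 0, 2, 4, 12, 14, 16.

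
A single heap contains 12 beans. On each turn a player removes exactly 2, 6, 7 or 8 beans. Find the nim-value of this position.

Compute g(0), g(1), … for moves {2, 6, 7, 8}:
g(0) = mex{} = 0
g(1) = mex{} = 0
g(2) = mex{0} = 1
g(3) = mex{0} = 1
g(4) = mex{1} = 0
g(5) = mex{1} = 0
g(6) = mex{0} = 1
g(7) = mex{0} = 1
g(8) = mex{0,1} = 2
g(9) = mex{0,1} = 2
g(10) = mex{0,1,2} = 3
g(11) = mex{0,1,2} = 3
g(12) = mex{0,1,3} = 2
So g(12) = 2.

2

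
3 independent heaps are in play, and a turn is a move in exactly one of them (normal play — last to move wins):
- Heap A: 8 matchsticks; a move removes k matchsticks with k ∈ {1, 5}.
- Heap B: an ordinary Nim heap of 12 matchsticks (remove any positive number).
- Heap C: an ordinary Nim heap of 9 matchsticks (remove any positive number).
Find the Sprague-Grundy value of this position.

5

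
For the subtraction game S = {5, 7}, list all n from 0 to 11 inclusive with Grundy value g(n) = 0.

Build the Grundy sequence with g(k) = mex{g(k−s) : s ∈ {5, 7}, s ≤ k}:
k:     0  1  2  3  4  5  6  7  8  9 10 11
g(k):  0  0  0  0  0  1  1  1  1  1  2  2
The P-positions (g = 0) in 0..11 are 0, 1, 2, 3, 4.

0, 1, 2, 3, 4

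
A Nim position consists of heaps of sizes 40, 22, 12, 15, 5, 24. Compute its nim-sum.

32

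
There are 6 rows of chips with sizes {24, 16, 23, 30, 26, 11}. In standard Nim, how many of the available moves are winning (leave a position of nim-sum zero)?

5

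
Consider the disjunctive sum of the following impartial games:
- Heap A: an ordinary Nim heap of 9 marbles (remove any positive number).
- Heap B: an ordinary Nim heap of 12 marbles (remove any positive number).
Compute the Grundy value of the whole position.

5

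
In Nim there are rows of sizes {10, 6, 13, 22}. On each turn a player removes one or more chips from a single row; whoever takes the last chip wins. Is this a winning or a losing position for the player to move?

In binary:
  01010  (10)
  00110  (6)
  01101  (13)
  10110  (22)
  -----
  10111  (23)
The nim-sum is 23 ≠ 0, so this is an N-position: the player to move can win.

Winning position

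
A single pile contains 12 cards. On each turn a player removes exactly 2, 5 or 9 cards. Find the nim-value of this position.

2

Compute g(0), g(1), … for moves {2, 5, 9}:
g(0) = mex{} = 0
g(1) = mex{} = 0
g(2) = mex{0} = 1
g(3) = mex{0} = 1
g(4) = mex{1} = 0
g(5) = mex{0,1} = 2
g(6) = mex{0} = 1
g(7) = mex{1,2} = 0
g(8) = mex{1} = 0
g(9) = mex{0} = 1
g(10) = mex{0,2} = 1
g(11) = mex{1} = 0
g(12) = mex{0,1} = 2
So g(12) = 2.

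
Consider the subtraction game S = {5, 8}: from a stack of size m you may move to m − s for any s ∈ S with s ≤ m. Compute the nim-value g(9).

Compute g(0), g(1), … for moves {5, 8}:
g(0) = mex{} = 0
g(1) = mex{} = 0
g(2) = mex{} = 0
g(3) = mex{} = 0
g(4) = mex{} = 0
g(5) = mex{0} = 1
g(6) = mex{0} = 1
g(7) = mex{0} = 1
g(8) = mex{0} = 1
g(9) = mex{0} = 1
So g(9) = 1.

1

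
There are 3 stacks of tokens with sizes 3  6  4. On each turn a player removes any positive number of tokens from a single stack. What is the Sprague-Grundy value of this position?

1

Nim-sum: 3 ^ 6 ^ 4 = 1.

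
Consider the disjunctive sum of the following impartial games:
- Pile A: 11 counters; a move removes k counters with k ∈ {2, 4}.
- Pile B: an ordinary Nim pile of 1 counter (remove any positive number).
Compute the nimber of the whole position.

Grundy values for pile A (subtraction set {2, 4}):
k:     0  1  2  3  4  5  6  7  8  9 10 11
g(k):  0  0  1  1  2  2  0  0  1  1  2  2
So g(11) = 2.
Pile B is a plain Nim pile of size 1, so its Grundy value is 1.
By the Sprague-Grundy theorem, the Grundy value of a sum of independent games is the XOR of the component values.
Combined value = 2 ⊕ 1 = 3.

3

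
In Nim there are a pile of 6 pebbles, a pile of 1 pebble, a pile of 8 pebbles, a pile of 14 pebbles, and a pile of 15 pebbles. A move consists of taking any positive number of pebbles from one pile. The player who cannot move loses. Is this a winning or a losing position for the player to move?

Winning position

Nim-sum: 6 ⊕ 1 ⊕ 8 ⊕ 14 ⊕ 15 = 14.
The nim-sum is 14 ≠ 0, so this is an N-position: the player to move can win.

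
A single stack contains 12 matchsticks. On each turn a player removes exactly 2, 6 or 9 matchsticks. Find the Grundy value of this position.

0

Build the Grundy sequence with g(k) = mex{g(k−s) : s ∈ {2, 6, 9}, s ≤ k}:
g(0) = mex{} = 0
g(1) = mex{} = 0
g(2) = mex{0} = 1
g(3) = mex{0} = 1
g(4) = mex{1} = 0
g(5) = mex{1} = 0
g(6) = mex{0} = 1
g(7) = mex{0} = 1
g(8) = mex{1} = 0
g(9) = mex{0,1} = 2
g(10) = mex{0} = 1
g(11) = mex{0,1,2} = 3
g(12) = mex{1} = 0
So g(12) = 0.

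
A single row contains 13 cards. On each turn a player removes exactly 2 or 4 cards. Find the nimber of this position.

Grundy values for subtraction set {2, 4}:
g(0) = mex{} = 0
g(1) = mex{} = 0
g(2) = mex{0} = 1
g(3) = mex{0} = 1
g(4) = mex{0,1} = 2
g(5) = mex{0,1} = 2
g(6) = mex{1,2} = 0
g(7) = mex{1,2} = 0
g(8) = mex{0,2} = 1
g(9) = mex{0,2} = 1
g(10) = mex{0,1} = 2
g(11) = mex{0,1} = 2
g(12) = mex{1,2} = 0
g(13) = mex{1,2} = 0
So g(13) = 0.

0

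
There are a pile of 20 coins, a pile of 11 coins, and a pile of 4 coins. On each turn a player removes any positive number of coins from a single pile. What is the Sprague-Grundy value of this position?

27

In binary:
  10100  (20)
  01011  (11)
  00100  (4)
  -----
  11011  (27)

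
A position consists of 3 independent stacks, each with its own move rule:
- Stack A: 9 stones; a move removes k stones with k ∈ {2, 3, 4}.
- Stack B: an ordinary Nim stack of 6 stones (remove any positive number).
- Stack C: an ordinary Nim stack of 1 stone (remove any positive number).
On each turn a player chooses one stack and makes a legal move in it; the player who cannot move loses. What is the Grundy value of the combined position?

6

Grundy values for stack A (subtraction set {2, 3, 4}):
k:     0  1  2  3  4  5  6  7  8  9
g(k):  0  0  1  1  2  2  0  0  1  1
So g(9) = 1.
Stack B is a plain Nim stack of size 6, so its Grundy value is 6.
Stack C is a plain Nim stack of size 1, so its Grundy value is 1.
By the Sprague-Grundy theorem, the Grundy value of a sum of independent games is the XOR of the component values.
Combined value = 1 ⊕ 6 ⊕ 1 = 6.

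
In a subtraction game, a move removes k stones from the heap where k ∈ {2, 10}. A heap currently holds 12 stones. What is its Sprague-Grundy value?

0

Compute g(0), g(1), … for moves {2, 10}:
g(0) = mex{} = 0
g(1) = mex{} = 0
g(2) = mex{0} = 1
g(3) = mex{0} = 1
g(4) = mex{1} = 0
g(5) = mex{1} = 0
g(6) = mex{0} = 1
g(7) = mex{0} = 1
g(8) = mex{1} = 0
g(9) = mex{1} = 0
g(10) = mex{0} = 1
g(11) = mex{0} = 1
g(12) = mex{1} = 0
So g(12) = 0.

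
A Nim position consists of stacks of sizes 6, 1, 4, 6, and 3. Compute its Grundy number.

Nim-sum: 6 ⊕ 1 ⊕ 4 ⊕ 6 ⊕ 3 = 6.

6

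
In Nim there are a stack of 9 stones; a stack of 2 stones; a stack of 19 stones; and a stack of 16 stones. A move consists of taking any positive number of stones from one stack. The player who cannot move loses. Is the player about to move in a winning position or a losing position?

Winning position

Write each in binary and XOR column by column:
  01001  (9)
  00010  (2)
  10011  (19)
  10000  (16)
  -----
  01000  (8)
The nim-sum is 8 ≠ 0, so this is an N-position: the player to move can win.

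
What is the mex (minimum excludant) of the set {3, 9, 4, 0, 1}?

2

The values 0, 1 are all present; 2 is the first non-negative integer missing from the set.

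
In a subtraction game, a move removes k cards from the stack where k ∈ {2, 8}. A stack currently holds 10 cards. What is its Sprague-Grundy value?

0

Compute g(0), g(1), … for moves {2, 8}:
k:     0  1  2  3  4  5  6  7  8  9 10
g(k):  0  0  1  1  0  0  1  1  2  2  0
So g(10) = 0.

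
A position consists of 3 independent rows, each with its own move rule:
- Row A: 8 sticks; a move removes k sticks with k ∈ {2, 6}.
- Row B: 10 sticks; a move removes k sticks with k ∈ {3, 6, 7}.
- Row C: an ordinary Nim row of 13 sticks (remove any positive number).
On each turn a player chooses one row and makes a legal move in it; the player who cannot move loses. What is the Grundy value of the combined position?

13

For row A, compute g(0), g(1), … with moves {2, 6}:
g(0) = mex{} = 0
g(1) = mex{} = 0
g(2) = mex{0} = 1
g(3) = mex{0} = 1
g(4) = mex{1} = 0
g(5) = mex{1} = 0
g(6) = mex{0} = 1
g(7) = mex{0} = 1
g(8) = mex{1} = 0
So g(8) = 0.
Grundy values for row B (subtraction set {3, 6, 7}):
g(0) = mex{} = 0
g(1) = mex{} = 0
g(2) = mex{} = 0
g(3) = mex{0} = 1
g(4) = mex{0} = 1
g(5) = mex{0} = 1
g(6) = mex{0,1} = 2
g(7) = mex{0,1} = 2
g(8) = mex{0,1} = 2
g(9) = mex{0,1,2} = 3
g(10) = mex{1,2} = 0
So g(10) = 0.
Row C is a plain Nim row of size 13, so its Grundy value is 13.
By the Sprague-Grundy theorem, the Grundy value of a sum of independent games is the XOR of the component values.
Combined value = 0 ⊕ 0 ⊕ 13 = 13.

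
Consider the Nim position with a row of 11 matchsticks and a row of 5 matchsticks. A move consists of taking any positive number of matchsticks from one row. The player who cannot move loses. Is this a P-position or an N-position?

N-position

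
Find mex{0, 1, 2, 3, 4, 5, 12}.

The values 0, 1, 2, 3, 4, 5 are all present; 6 is the first non-negative integer missing from the set.

6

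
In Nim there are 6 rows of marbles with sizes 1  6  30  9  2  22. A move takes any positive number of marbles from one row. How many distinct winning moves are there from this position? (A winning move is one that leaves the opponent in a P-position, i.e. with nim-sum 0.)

3

Bitwise XOR of the heap sizes:
  00001  (1)
  00110  (6)
  11110  (30)
  01001  (9)
  00010  (2)
  10110  (22)
  -----
  00100  (4)
The overall nim-sum is X = 4. A row of size p has a winning move iff p XOR X < p (reduce it to p XOR X).
  1: 1 XOR 4 = 5 ≥ 1 — no move.
  6: 6 XOR 4 = 2 < 6 — winning move (to 2).
  30: 30 XOR 4 = 26 < 30 — winning move (to 26).
  9: 9 XOR 4 = 13 ≥ 9 — no move.
  2: 2 XOR 4 = 6 ≥ 2 — no move.
  22: 22 XOR 4 = 18 < 22 — winning move (to 18).
That gives 3 winning moves.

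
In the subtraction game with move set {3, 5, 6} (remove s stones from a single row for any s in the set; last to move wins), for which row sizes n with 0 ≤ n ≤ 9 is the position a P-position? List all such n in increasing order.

0, 1, 2, 9

Grundy values for subtraction set {3, 5, 6}:
k:     0  1  2  3  4  5  6  7  8  9
g(k):  0  0  0  1  1  1  2  2  2  0
The P-positions (g = 0) in 0..9 are 0, 1, 2, 9.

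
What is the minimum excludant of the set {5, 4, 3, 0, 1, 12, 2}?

The values 0, 1, 2, 3, 4, 5 are all present; 6 is the first non-negative integer missing from the set.

6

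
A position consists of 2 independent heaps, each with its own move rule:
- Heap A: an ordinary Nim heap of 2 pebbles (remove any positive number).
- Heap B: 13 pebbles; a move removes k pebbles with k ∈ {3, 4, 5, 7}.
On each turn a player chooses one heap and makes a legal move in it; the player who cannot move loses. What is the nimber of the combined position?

Heap A is a plain Nim heap of size 2, so its Grundy value is 2.
For heap B, compute g(0), g(1), … with moves {3, 4, 5, 7}:
k:     0  1  2  3  4  5  6  7  8  9 10 11 12 13
g(k):  0  0  0  1  1  1  2  2  2  3  0  0  0  1
So g(13) = 1.
By the Sprague-Grundy theorem, the Grundy value of a sum of independent games is the XOR of the component values.
Combined value = 2 ⊕ 1 = 3.

3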